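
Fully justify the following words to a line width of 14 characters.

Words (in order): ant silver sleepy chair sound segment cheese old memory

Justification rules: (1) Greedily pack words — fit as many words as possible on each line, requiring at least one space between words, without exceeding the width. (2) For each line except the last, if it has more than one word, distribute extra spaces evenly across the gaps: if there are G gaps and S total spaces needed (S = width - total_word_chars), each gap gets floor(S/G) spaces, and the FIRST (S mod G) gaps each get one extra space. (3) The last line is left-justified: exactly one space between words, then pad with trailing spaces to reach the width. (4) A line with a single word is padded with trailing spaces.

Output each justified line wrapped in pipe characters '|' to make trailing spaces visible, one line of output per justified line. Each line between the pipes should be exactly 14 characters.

Line 1: ['ant', 'silver'] (min_width=10, slack=4)
Line 2: ['sleepy', 'chair'] (min_width=12, slack=2)
Line 3: ['sound', 'segment'] (min_width=13, slack=1)
Line 4: ['cheese', 'old'] (min_width=10, slack=4)
Line 5: ['memory'] (min_width=6, slack=8)

Answer: |ant     silver|
|sleepy   chair|
|sound  segment|
|cheese     old|
|memory        |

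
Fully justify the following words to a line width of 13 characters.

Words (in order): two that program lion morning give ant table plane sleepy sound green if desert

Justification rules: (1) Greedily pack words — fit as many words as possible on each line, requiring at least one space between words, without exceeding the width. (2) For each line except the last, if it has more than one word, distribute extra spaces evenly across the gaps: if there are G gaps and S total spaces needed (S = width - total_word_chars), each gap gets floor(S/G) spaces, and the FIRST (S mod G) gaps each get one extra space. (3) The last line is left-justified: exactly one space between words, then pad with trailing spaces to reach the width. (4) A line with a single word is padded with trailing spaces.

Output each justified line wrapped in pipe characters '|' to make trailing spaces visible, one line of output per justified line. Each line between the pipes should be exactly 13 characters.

Answer: |two      that|
|program  lion|
|morning  give|
|ant     table|
|plane  sleepy|
|sound   green|
|if desert    |

Derivation:
Line 1: ['two', 'that'] (min_width=8, slack=5)
Line 2: ['program', 'lion'] (min_width=12, slack=1)
Line 3: ['morning', 'give'] (min_width=12, slack=1)
Line 4: ['ant', 'table'] (min_width=9, slack=4)
Line 5: ['plane', 'sleepy'] (min_width=12, slack=1)
Line 6: ['sound', 'green'] (min_width=11, slack=2)
Line 7: ['if', 'desert'] (min_width=9, slack=4)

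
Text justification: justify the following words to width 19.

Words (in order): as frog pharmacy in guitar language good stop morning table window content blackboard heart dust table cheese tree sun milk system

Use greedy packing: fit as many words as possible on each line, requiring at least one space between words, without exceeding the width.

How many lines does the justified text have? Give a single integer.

Answer: 8

Derivation:
Line 1: ['as', 'frog', 'pharmacy', 'in'] (min_width=19, slack=0)
Line 2: ['guitar', 'language'] (min_width=15, slack=4)
Line 3: ['good', 'stop', 'morning'] (min_width=17, slack=2)
Line 4: ['table', 'window'] (min_width=12, slack=7)
Line 5: ['content', 'blackboard'] (min_width=18, slack=1)
Line 6: ['heart', 'dust', 'table'] (min_width=16, slack=3)
Line 7: ['cheese', 'tree', 'sun'] (min_width=15, slack=4)
Line 8: ['milk', 'system'] (min_width=11, slack=8)
Total lines: 8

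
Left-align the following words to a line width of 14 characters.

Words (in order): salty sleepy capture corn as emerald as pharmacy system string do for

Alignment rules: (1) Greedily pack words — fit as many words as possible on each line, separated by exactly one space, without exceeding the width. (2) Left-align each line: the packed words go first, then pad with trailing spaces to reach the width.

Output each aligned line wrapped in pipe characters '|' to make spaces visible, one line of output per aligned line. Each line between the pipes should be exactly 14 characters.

Answer: |salty sleepy  |
|capture corn  |
|as emerald as |
|pharmacy      |
|system string |
|do for        |

Derivation:
Line 1: ['salty', 'sleepy'] (min_width=12, slack=2)
Line 2: ['capture', 'corn'] (min_width=12, slack=2)
Line 3: ['as', 'emerald', 'as'] (min_width=13, slack=1)
Line 4: ['pharmacy'] (min_width=8, slack=6)
Line 5: ['system', 'string'] (min_width=13, slack=1)
Line 6: ['do', 'for'] (min_width=6, slack=8)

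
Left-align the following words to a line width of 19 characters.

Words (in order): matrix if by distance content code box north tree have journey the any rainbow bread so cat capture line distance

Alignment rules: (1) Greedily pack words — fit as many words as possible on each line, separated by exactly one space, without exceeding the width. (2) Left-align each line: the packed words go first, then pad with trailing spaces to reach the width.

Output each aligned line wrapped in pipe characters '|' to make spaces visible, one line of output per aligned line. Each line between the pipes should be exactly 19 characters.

Line 1: ['matrix', 'if', 'by'] (min_width=12, slack=7)
Line 2: ['distance', 'content'] (min_width=16, slack=3)
Line 3: ['code', 'box', 'north', 'tree'] (min_width=19, slack=0)
Line 4: ['have', 'journey', 'the'] (min_width=16, slack=3)
Line 5: ['any', 'rainbow', 'bread'] (min_width=17, slack=2)
Line 6: ['so', 'cat', 'capture', 'line'] (min_width=19, slack=0)
Line 7: ['distance'] (min_width=8, slack=11)

Answer: |matrix if by       |
|distance content   |
|code box north tree|
|have journey the   |
|any rainbow bread  |
|so cat capture line|
|distance           |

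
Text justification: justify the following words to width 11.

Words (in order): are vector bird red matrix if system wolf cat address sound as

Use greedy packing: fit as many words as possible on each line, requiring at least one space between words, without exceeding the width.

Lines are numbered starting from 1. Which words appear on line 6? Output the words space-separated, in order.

Line 1: ['are', 'vector'] (min_width=10, slack=1)
Line 2: ['bird', 'red'] (min_width=8, slack=3)
Line 3: ['matrix', 'if'] (min_width=9, slack=2)
Line 4: ['system', 'wolf'] (min_width=11, slack=0)
Line 5: ['cat', 'address'] (min_width=11, slack=0)
Line 6: ['sound', 'as'] (min_width=8, slack=3)

Answer: sound as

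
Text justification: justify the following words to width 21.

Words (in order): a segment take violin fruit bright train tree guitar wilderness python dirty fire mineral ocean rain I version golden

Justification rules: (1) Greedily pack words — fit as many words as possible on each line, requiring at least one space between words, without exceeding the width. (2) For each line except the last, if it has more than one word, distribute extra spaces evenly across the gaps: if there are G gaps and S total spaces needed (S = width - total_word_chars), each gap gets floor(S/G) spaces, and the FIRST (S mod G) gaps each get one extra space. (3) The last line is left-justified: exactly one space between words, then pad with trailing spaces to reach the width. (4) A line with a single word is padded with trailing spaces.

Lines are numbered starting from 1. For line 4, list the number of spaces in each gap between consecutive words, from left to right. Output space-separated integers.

Answer: 5

Derivation:
Line 1: ['a', 'segment', 'take', 'violin'] (min_width=21, slack=0)
Line 2: ['fruit', 'bright', 'train'] (min_width=18, slack=3)
Line 3: ['tree', 'guitar'] (min_width=11, slack=10)
Line 4: ['wilderness', 'python'] (min_width=17, slack=4)
Line 5: ['dirty', 'fire', 'mineral'] (min_width=18, slack=3)
Line 6: ['ocean', 'rain', 'I', 'version'] (min_width=20, slack=1)
Line 7: ['golden'] (min_width=6, slack=15)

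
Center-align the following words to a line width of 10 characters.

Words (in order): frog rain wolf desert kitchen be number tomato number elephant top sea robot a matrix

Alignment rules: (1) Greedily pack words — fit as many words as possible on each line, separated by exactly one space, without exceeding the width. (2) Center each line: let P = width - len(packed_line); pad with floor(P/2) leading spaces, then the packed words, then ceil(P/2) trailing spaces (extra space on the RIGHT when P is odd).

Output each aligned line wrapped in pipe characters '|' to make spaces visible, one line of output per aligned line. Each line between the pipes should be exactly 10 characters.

Answer: |frog rain |
|   wolf   |
|  desert  |
|kitchen be|
|  number  |
|  tomato  |
|  number  |
| elephant |
| top sea  |
| robot a  |
|  matrix  |

Derivation:
Line 1: ['frog', 'rain'] (min_width=9, slack=1)
Line 2: ['wolf'] (min_width=4, slack=6)
Line 3: ['desert'] (min_width=6, slack=4)
Line 4: ['kitchen', 'be'] (min_width=10, slack=0)
Line 5: ['number'] (min_width=6, slack=4)
Line 6: ['tomato'] (min_width=6, slack=4)
Line 7: ['number'] (min_width=6, slack=4)
Line 8: ['elephant'] (min_width=8, slack=2)
Line 9: ['top', 'sea'] (min_width=7, slack=3)
Line 10: ['robot', 'a'] (min_width=7, slack=3)
Line 11: ['matrix'] (min_width=6, slack=4)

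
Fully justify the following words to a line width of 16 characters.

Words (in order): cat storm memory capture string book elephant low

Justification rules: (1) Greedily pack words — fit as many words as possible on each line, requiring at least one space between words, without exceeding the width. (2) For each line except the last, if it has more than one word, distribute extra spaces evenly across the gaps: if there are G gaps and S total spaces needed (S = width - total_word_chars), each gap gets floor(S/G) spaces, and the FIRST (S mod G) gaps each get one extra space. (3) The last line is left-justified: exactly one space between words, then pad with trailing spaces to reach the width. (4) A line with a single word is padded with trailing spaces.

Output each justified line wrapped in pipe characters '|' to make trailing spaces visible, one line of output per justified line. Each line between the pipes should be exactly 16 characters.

Answer: |cat storm memory|
|capture   string|
|book    elephant|
|low             |

Derivation:
Line 1: ['cat', 'storm', 'memory'] (min_width=16, slack=0)
Line 2: ['capture', 'string'] (min_width=14, slack=2)
Line 3: ['book', 'elephant'] (min_width=13, slack=3)
Line 4: ['low'] (min_width=3, slack=13)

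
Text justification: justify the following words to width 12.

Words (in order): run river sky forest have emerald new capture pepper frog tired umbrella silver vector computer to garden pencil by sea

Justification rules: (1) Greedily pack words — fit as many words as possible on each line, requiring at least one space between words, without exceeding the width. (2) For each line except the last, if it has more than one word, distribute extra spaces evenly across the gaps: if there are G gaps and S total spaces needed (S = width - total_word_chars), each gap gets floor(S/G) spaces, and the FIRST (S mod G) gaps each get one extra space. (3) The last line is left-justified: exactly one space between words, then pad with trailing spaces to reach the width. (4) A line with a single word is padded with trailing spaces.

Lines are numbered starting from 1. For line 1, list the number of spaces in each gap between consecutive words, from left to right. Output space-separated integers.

Line 1: ['run', 'river'] (min_width=9, slack=3)
Line 2: ['sky', 'forest'] (min_width=10, slack=2)
Line 3: ['have', 'emerald'] (min_width=12, slack=0)
Line 4: ['new', 'capture'] (min_width=11, slack=1)
Line 5: ['pepper', 'frog'] (min_width=11, slack=1)
Line 6: ['tired'] (min_width=5, slack=7)
Line 7: ['umbrella'] (min_width=8, slack=4)
Line 8: ['silver'] (min_width=6, slack=6)
Line 9: ['vector'] (min_width=6, slack=6)
Line 10: ['computer', 'to'] (min_width=11, slack=1)
Line 11: ['garden'] (min_width=6, slack=6)
Line 12: ['pencil', 'by'] (min_width=9, slack=3)
Line 13: ['sea'] (min_width=3, slack=9)

Answer: 4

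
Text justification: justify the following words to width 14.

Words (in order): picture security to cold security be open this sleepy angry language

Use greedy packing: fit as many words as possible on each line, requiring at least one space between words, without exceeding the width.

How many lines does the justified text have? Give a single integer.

Answer: 6

Derivation:
Line 1: ['picture'] (min_width=7, slack=7)
Line 2: ['security', 'to'] (min_width=11, slack=3)
Line 3: ['cold', 'security'] (min_width=13, slack=1)
Line 4: ['be', 'open', 'this'] (min_width=12, slack=2)
Line 5: ['sleepy', 'angry'] (min_width=12, slack=2)
Line 6: ['language'] (min_width=8, slack=6)
Total lines: 6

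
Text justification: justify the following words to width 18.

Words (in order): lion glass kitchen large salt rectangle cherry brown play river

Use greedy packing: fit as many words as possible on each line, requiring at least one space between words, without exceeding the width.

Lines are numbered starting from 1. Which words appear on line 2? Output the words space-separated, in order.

Line 1: ['lion', 'glass', 'kitchen'] (min_width=18, slack=0)
Line 2: ['large', 'salt'] (min_width=10, slack=8)
Line 3: ['rectangle', 'cherry'] (min_width=16, slack=2)
Line 4: ['brown', 'play', 'river'] (min_width=16, slack=2)

Answer: large salt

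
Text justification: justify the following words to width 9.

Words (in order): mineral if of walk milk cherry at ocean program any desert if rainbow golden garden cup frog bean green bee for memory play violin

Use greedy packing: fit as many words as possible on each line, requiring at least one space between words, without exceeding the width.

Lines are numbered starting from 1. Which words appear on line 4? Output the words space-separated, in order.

Line 1: ['mineral'] (min_width=7, slack=2)
Line 2: ['if', 'of'] (min_width=5, slack=4)
Line 3: ['walk', 'milk'] (min_width=9, slack=0)
Line 4: ['cherry', 'at'] (min_width=9, slack=0)
Line 5: ['ocean'] (min_width=5, slack=4)
Line 6: ['program'] (min_width=7, slack=2)
Line 7: ['any'] (min_width=3, slack=6)
Line 8: ['desert', 'if'] (min_width=9, slack=0)
Line 9: ['rainbow'] (min_width=7, slack=2)
Line 10: ['golden'] (min_width=6, slack=3)
Line 11: ['garden'] (min_width=6, slack=3)
Line 12: ['cup', 'frog'] (min_width=8, slack=1)
Line 13: ['bean'] (min_width=4, slack=5)
Line 14: ['green', 'bee'] (min_width=9, slack=0)
Line 15: ['for'] (min_width=3, slack=6)
Line 16: ['memory'] (min_width=6, slack=3)
Line 17: ['play'] (min_width=4, slack=5)
Line 18: ['violin'] (min_width=6, slack=3)

Answer: cherry at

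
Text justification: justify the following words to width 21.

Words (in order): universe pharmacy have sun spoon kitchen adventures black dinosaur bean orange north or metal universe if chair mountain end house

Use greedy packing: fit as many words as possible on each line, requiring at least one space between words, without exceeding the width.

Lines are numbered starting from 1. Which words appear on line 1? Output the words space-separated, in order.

Answer: universe pharmacy

Derivation:
Line 1: ['universe', 'pharmacy'] (min_width=17, slack=4)
Line 2: ['have', 'sun', 'spoon'] (min_width=14, slack=7)
Line 3: ['kitchen', 'adventures'] (min_width=18, slack=3)
Line 4: ['black', 'dinosaur', 'bean'] (min_width=19, slack=2)
Line 5: ['orange', 'north', 'or', 'metal'] (min_width=21, slack=0)
Line 6: ['universe', 'if', 'chair'] (min_width=17, slack=4)
Line 7: ['mountain', 'end', 'house'] (min_width=18, slack=3)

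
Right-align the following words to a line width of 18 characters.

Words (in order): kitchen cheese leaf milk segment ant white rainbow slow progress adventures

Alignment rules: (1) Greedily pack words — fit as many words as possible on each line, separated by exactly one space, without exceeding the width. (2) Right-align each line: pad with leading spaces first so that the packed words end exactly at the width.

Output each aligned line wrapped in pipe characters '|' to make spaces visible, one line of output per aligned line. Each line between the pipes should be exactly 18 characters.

Line 1: ['kitchen', 'cheese'] (min_width=14, slack=4)
Line 2: ['leaf', 'milk', 'segment'] (min_width=17, slack=1)
Line 3: ['ant', 'white', 'rainbow'] (min_width=17, slack=1)
Line 4: ['slow', 'progress'] (min_width=13, slack=5)
Line 5: ['adventures'] (min_width=10, slack=8)

Answer: |    kitchen cheese|
| leaf milk segment|
| ant white rainbow|
|     slow progress|
|        adventures|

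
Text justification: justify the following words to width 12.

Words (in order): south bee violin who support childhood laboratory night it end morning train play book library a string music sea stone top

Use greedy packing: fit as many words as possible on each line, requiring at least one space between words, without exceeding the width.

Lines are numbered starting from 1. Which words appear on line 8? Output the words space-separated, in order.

Answer: train play

Derivation:
Line 1: ['south', 'bee'] (min_width=9, slack=3)
Line 2: ['violin', 'who'] (min_width=10, slack=2)
Line 3: ['support'] (min_width=7, slack=5)
Line 4: ['childhood'] (min_width=9, slack=3)
Line 5: ['laboratory'] (min_width=10, slack=2)
Line 6: ['night', 'it', 'end'] (min_width=12, slack=0)
Line 7: ['morning'] (min_width=7, slack=5)
Line 8: ['train', 'play'] (min_width=10, slack=2)
Line 9: ['book', 'library'] (min_width=12, slack=0)
Line 10: ['a', 'string'] (min_width=8, slack=4)
Line 11: ['music', 'sea'] (min_width=9, slack=3)
Line 12: ['stone', 'top'] (min_width=9, slack=3)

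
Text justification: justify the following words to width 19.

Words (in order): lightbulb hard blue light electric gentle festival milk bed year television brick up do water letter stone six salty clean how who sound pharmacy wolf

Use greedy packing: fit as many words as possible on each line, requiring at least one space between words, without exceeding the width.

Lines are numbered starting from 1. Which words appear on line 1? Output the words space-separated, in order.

Answer: lightbulb hard blue

Derivation:
Line 1: ['lightbulb', 'hard', 'blue'] (min_width=19, slack=0)
Line 2: ['light', 'electric'] (min_width=14, slack=5)
Line 3: ['gentle', 'festival'] (min_width=15, slack=4)
Line 4: ['milk', 'bed', 'year'] (min_width=13, slack=6)
Line 5: ['television', 'brick', 'up'] (min_width=19, slack=0)
Line 6: ['do', 'water', 'letter'] (min_width=15, slack=4)
Line 7: ['stone', 'six', 'salty'] (min_width=15, slack=4)
Line 8: ['clean', 'how', 'who', 'sound'] (min_width=19, slack=0)
Line 9: ['pharmacy', 'wolf'] (min_width=13, slack=6)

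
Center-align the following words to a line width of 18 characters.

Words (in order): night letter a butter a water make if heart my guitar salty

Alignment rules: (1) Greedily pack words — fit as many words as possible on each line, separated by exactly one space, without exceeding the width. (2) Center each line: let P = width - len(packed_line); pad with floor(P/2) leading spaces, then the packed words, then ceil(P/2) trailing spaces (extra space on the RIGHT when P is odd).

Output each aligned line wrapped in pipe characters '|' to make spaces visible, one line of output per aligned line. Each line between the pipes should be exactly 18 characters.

Answer: |  night letter a  |
|  butter a water  |
| make if heart my |
|   guitar salty   |

Derivation:
Line 1: ['night', 'letter', 'a'] (min_width=14, slack=4)
Line 2: ['butter', 'a', 'water'] (min_width=14, slack=4)
Line 3: ['make', 'if', 'heart', 'my'] (min_width=16, slack=2)
Line 4: ['guitar', 'salty'] (min_width=12, slack=6)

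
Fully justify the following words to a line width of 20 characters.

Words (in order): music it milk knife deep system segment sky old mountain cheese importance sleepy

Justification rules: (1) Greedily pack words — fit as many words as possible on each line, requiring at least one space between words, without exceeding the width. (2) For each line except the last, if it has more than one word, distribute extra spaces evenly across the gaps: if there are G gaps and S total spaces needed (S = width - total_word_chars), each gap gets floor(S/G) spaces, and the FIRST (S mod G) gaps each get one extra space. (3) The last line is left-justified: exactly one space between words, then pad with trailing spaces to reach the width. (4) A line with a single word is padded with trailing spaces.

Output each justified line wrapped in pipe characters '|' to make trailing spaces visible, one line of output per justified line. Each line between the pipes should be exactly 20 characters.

Line 1: ['music', 'it', 'milk', 'knife'] (min_width=19, slack=1)
Line 2: ['deep', 'system', 'segment'] (min_width=19, slack=1)
Line 3: ['sky', 'old', 'mountain'] (min_width=16, slack=4)
Line 4: ['cheese', 'importance'] (min_width=17, slack=3)
Line 5: ['sleepy'] (min_width=6, slack=14)

Answer: |music  it milk knife|
|deep  system segment|
|sky   old   mountain|
|cheese    importance|
|sleepy              |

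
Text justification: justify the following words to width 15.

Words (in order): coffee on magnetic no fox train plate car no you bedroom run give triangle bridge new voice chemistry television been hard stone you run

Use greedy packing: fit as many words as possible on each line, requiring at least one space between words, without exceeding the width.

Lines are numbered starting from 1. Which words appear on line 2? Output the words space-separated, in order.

Line 1: ['coffee', 'on'] (min_width=9, slack=6)
Line 2: ['magnetic', 'no', 'fox'] (min_width=15, slack=0)
Line 3: ['train', 'plate', 'car'] (min_width=15, slack=0)
Line 4: ['no', 'you', 'bedroom'] (min_width=14, slack=1)
Line 5: ['run', 'give'] (min_width=8, slack=7)
Line 6: ['triangle', 'bridge'] (min_width=15, slack=0)
Line 7: ['new', 'voice'] (min_width=9, slack=6)
Line 8: ['chemistry'] (min_width=9, slack=6)
Line 9: ['television', 'been'] (min_width=15, slack=0)
Line 10: ['hard', 'stone', 'you'] (min_width=14, slack=1)
Line 11: ['run'] (min_width=3, slack=12)

Answer: magnetic no fox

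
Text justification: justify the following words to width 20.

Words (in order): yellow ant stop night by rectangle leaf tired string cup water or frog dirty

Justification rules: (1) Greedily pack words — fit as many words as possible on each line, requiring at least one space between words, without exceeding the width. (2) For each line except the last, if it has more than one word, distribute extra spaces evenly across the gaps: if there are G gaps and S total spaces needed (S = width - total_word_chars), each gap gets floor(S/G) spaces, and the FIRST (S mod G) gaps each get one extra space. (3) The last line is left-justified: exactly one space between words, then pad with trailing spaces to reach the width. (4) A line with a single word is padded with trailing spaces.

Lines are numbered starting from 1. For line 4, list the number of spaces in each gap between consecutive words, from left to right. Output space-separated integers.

Answer: 2 2 2

Derivation:
Line 1: ['yellow', 'ant', 'stop'] (min_width=15, slack=5)
Line 2: ['night', 'by', 'rectangle'] (min_width=18, slack=2)
Line 3: ['leaf', 'tired', 'string'] (min_width=17, slack=3)
Line 4: ['cup', 'water', 'or', 'frog'] (min_width=17, slack=3)
Line 5: ['dirty'] (min_width=5, slack=15)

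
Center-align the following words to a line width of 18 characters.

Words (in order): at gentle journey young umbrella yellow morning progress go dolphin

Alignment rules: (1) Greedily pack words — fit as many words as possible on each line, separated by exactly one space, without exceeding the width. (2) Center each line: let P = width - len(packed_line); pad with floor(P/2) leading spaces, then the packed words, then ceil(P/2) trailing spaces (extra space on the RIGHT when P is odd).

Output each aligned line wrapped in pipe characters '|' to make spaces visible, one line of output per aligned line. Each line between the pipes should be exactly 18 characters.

Answer: |at gentle journey |
|  young umbrella  |
|  yellow morning  |
|   progress go    |
|     dolphin      |

Derivation:
Line 1: ['at', 'gentle', 'journey'] (min_width=17, slack=1)
Line 2: ['young', 'umbrella'] (min_width=14, slack=4)
Line 3: ['yellow', 'morning'] (min_width=14, slack=4)
Line 4: ['progress', 'go'] (min_width=11, slack=7)
Line 5: ['dolphin'] (min_width=7, slack=11)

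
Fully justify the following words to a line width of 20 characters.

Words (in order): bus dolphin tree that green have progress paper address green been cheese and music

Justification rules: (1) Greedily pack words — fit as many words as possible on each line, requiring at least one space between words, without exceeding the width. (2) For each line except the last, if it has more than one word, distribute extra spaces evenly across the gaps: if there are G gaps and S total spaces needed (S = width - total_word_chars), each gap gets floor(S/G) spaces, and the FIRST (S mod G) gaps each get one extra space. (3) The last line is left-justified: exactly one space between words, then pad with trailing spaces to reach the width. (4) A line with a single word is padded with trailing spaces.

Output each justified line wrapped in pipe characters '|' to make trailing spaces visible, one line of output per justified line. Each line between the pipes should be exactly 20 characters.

Answer: |bus   dolphin   tree|
|that    green   have|
|progress       paper|
|address  green  been|
|cheese and music    |

Derivation:
Line 1: ['bus', 'dolphin', 'tree'] (min_width=16, slack=4)
Line 2: ['that', 'green', 'have'] (min_width=15, slack=5)
Line 3: ['progress', 'paper'] (min_width=14, slack=6)
Line 4: ['address', 'green', 'been'] (min_width=18, slack=2)
Line 5: ['cheese', 'and', 'music'] (min_width=16, slack=4)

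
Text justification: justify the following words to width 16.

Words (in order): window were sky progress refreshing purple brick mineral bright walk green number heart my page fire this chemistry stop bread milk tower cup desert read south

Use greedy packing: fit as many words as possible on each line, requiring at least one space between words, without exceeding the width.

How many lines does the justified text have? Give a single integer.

Line 1: ['window', 'were', 'sky'] (min_width=15, slack=1)
Line 2: ['progress'] (min_width=8, slack=8)
Line 3: ['refreshing'] (min_width=10, slack=6)
Line 4: ['purple', 'brick'] (min_width=12, slack=4)
Line 5: ['mineral', 'bright'] (min_width=14, slack=2)
Line 6: ['walk', 'green'] (min_width=10, slack=6)
Line 7: ['number', 'heart', 'my'] (min_width=15, slack=1)
Line 8: ['page', 'fire', 'this'] (min_width=14, slack=2)
Line 9: ['chemistry', 'stop'] (min_width=14, slack=2)
Line 10: ['bread', 'milk', 'tower'] (min_width=16, slack=0)
Line 11: ['cup', 'desert', 'read'] (min_width=15, slack=1)
Line 12: ['south'] (min_width=5, slack=11)
Total lines: 12

Answer: 12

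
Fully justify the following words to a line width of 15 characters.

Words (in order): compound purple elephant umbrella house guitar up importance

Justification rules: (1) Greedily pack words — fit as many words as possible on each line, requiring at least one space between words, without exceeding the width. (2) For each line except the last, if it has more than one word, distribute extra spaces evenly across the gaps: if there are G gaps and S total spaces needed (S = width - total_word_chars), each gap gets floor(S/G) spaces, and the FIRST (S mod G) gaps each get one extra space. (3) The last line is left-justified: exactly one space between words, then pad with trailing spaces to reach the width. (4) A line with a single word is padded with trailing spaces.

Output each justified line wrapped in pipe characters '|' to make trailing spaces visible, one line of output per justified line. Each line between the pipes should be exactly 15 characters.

Answer: |compound purple|
|elephant       |
|umbrella  house|
|guitar       up|
|importance     |

Derivation:
Line 1: ['compound', 'purple'] (min_width=15, slack=0)
Line 2: ['elephant'] (min_width=8, slack=7)
Line 3: ['umbrella', 'house'] (min_width=14, slack=1)
Line 4: ['guitar', 'up'] (min_width=9, slack=6)
Line 5: ['importance'] (min_width=10, slack=5)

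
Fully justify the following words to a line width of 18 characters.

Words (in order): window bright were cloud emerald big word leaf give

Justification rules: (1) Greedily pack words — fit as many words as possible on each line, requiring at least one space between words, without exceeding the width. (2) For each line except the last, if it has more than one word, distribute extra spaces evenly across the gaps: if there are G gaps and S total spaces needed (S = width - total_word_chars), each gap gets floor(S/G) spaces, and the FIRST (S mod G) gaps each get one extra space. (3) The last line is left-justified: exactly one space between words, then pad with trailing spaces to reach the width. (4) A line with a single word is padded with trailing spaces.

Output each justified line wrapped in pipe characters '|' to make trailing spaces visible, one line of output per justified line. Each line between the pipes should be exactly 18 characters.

Line 1: ['window', 'bright', 'were'] (min_width=18, slack=0)
Line 2: ['cloud', 'emerald', 'big'] (min_width=17, slack=1)
Line 3: ['word', 'leaf', 'give'] (min_width=14, slack=4)

Answer: |window bright were|
|cloud  emerald big|
|word leaf give    |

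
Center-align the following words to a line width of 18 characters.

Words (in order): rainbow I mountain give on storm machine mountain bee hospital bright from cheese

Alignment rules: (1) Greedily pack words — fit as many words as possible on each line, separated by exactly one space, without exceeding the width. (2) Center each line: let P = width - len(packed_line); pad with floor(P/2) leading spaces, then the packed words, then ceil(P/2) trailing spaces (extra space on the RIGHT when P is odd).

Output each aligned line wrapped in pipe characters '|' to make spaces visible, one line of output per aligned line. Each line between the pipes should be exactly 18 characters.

Line 1: ['rainbow', 'I', 'mountain'] (min_width=18, slack=0)
Line 2: ['give', 'on', 'storm'] (min_width=13, slack=5)
Line 3: ['machine', 'mountain'] (min_width=16, slack=2)
Line 4: ['bee', 'hospital'] (min_width=12, slack=6)
Line 5: ['bright', 'from', 'cheese'] (min_width=18, slack=0)

Answer: |rainbow I mountain|
|  give on storm   |
| machine mountain |
|   bee hospital   |
|bright from cheese|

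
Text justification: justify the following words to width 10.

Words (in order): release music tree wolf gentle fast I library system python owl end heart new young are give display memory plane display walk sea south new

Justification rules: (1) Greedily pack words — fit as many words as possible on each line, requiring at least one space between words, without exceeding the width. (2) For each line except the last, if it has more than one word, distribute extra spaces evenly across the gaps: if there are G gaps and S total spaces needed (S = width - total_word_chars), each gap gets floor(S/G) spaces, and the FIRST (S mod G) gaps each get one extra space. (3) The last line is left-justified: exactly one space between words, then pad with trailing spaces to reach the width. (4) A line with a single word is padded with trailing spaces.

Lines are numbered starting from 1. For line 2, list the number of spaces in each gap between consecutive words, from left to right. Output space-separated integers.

Line 1: ['release'] (min_width=7, slack=3)
Line 2: ['music', 'tree'] (min_width=10, slack=0)
Line 3: ['wolf'] (min_width=4, slack=6)
Line 4: ['gentle'] (min_width=6, slack=4)
Line 5: ['fast', 'I'] (min_width=6, slack=4)
Line 6: ['library'] (min_width=7, slack=3)
Line 7: ['system'] (min_width=6, slack=4)
Line 8: ['python', 'owl'] (min_width=10, slack=0)
Line 9: ['end', 'heart'] (min_width=9, slack=1)
Line 10: ['new', 'young'] (min_width=9, slack=1)
Line 11: ['are', 'give'] (min_width=8, slack=2)
Line 12: ['display'] (min_width=7, slack=3)
Line 13: ['memory'] (min_width=6, slack=4)
Line 14: ['plane'] (min_width=5, slack=5)
Line 15: ['display'] (min_width=7, slack=3)
Line 16: ['walk', 'sea'] (min_width=8, slack=2)
Line 17: ['south', 'new'] (min_width=9, slack=1)

Answer: 1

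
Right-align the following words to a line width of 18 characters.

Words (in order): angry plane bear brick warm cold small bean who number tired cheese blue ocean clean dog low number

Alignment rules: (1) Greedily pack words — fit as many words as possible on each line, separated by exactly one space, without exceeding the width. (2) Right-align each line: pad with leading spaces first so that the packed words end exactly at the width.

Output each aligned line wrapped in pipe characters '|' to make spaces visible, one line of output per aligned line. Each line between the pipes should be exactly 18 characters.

Answer: |  angry plane bear|
|   brick warm cold|
|    small bean who|
|      number tired|
| cheese blue ocean|
|     clean dog low|
|            number|

Derivation:
Line 1: ['angry', 'plane', 'bear'] (min_width=16, slack=2)
Line 2: ['brick', 'warm', 'cold'] (min_width=15, slack=3)
Line 3: ['small', 'bean', 'who'] (min_width=14, slack=4)
Line 4: ['number', 'tired'] (min_width=12, slack=6)
Line 5: ['cheese', 'blue', 'ocean'] (min_width=17, slack=1)
Line 6: ['clean', 'dog', 'low'] (min_width=13, slack=5)
Line 7: ['number'] (min_width=6, slack=12)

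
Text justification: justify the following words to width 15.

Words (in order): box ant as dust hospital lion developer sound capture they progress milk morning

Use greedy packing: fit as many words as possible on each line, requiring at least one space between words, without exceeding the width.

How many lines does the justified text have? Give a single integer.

Answer: 6

Derivation:
Line 1: ['box', 'ant', 'as', 'dust'] (min_width=15, slack=0)
Line 2: ['hospital', 'lion'] (min_width=13, slack=2)
Line 3: ['developer', 'sound'] (min_width=15, slack=0)
Line 4: ['capture', 'they'] (min_width=12, slack=3)
Line 5: ['progress', 'milk'] (min_width=13, slack=2)
Line 6: ['morning'] (min_width=7, slack=8)
Total lines: 6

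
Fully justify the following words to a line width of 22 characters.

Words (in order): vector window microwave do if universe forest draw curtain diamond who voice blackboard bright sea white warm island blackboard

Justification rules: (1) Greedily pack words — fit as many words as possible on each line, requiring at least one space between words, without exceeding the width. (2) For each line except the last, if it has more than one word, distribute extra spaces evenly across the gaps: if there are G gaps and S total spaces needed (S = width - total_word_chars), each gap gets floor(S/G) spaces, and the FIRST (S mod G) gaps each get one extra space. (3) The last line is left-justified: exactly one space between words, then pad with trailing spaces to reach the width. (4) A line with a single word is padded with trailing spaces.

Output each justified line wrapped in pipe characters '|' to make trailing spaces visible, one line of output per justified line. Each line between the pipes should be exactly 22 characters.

Answer: |vector          window|
|microwave     do    if|
|universe  forest  draw|
|curtain   diamond  who|
|voice       blackboard|
|bright  sea white warm|
|island blackboard     |

Derivation:
Line 1: ['vector', 'window'] (min_width=13, slack=9)
Line 2: ['microwave', 'do', 'if'] (min_width=15, slack=7)
Line 3: ['universe', 'forest', 'draw'] (min_width=20, slack=2)
Line 4: ['curtain', 'diamond', 'who'] (min_width=19, slack=3)
Line 5: ['voice', 'blackboard'] (min_width=16, slack=6)
Line 6: ['bright', 'sea', 'white', 'warm'] (min_width=21, slack=1)
Line 7: ['island', 'blackboard'] (min_width=17, slack=5)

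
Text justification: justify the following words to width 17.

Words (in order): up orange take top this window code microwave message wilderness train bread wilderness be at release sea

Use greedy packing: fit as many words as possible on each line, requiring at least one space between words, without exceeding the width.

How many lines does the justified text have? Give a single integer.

Line 1: ['up', 'orange', 'take'] (min_width=14, slack=3)
Line 2: ['top', 'this', 'window'] (min_width=15, slack=2)
Line 3: ['code', 'microwave'] (min_width=14, slack=3)
Line 4: ['message'] (min_width=7, slack=10)
Line 5: ['wilderness', 'train'] (min_width=16, slack=1)
Line 6: ['bread', 'wilderness'] (min_width=16, slack=1)
Line 7: ['be', 'at', 'release', 'sea'] (min_width=17, slack=0)
Total lines: 7

Answer: 7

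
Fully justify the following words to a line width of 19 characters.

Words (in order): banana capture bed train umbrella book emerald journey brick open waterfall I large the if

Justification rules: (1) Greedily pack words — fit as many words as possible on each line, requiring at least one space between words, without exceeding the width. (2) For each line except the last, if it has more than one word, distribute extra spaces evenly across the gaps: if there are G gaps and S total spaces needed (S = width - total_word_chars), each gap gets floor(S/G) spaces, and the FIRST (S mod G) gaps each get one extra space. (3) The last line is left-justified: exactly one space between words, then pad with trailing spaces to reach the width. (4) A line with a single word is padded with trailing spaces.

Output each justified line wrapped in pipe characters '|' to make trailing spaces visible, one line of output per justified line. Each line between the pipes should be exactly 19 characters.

Line 1: ['banana', 'capture', 'bed'] (min_width=18, slack=1)
Line 2: ['train', 'umbrella', 'book'] (min_width=19, slack=0)
Line 3: ['emerald', 'journey'] (min_width=15, slack=4)
Line 4: ['brick', 'open'] (min_width=10, slack=9)
Line 5: ['waterfall', 'I', 'large'] (min_width=17, slack=2)
Line 6: ['the', 'if'] (min_width=6, slack=13)

Answer: |banana  capture bed|
|train umbrella book|
|emerald     journey|
|brick          open|
|waterfall  I  large|
|the if             |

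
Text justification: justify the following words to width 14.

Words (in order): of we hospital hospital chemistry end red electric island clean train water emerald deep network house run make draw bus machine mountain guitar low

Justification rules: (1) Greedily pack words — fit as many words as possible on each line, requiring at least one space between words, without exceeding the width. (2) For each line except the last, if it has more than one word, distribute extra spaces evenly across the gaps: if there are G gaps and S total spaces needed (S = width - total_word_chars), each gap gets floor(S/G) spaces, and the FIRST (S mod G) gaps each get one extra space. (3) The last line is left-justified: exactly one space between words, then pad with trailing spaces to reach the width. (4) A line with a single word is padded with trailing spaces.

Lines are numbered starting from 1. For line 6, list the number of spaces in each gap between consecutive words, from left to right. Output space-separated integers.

Answer: 4

Derivation:
Line 1: ['of', 'we', 'hospital'] (min_width=14, slack=0)
Line 2: ['hospital'] (min_width=8, slack=6)
Line 3: ['chemistry', 'end'] (min_width=13, slack=1)
Line 4: ['red', 'electric'] (min_width=12, slack=2)
Line 5: ['island', 'clean'] (min_width=12, slack=2)
Line 6: ['train', 'water'] (min_width=11, slack=3)
Line 7: ['emerald', 'deep'] (min_width=12, slack=2)
Line 8: ['network', 'house'] (min_width=13, slack=1)
Line 9: ['run', 'make', 'draw'] (min_width=13, slack=1)
Line 10: ['bus', 'machine'] (min_width=11, slack=3)
Line 11: ['mountain'] (min_width=8, slack=6)
Line 12: ['guitar', 'low'] (min_width=10, slack=4)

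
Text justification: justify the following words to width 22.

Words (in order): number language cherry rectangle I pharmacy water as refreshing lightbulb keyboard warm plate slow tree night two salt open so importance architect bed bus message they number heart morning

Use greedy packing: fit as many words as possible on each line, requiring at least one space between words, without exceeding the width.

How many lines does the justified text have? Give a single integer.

Answer: 9

Derivation:
Line 1: ['number', 'language', 'cherry'] (min_width=22, slack=0)
Line 2: ['rectangle', 'I', 'pharmacy'] (min_width=20, slack=2)
Line 3: ['water', 'as', 'refreshing'] (min_width=19, slack=3)
Line 4: ['lightbulb', 'keyboard'] (min_width=18, slack=4)
Line 5: ['warm', 'plate', 'slow', 'tree'] (min_width=20, slack=2)
Line 6: ['night', 'two', 'salt', 'open', 'so'] (min_width=22, slack=0)
Line 7: ['importance', 'architect'] (min_width=20, slack=2)
Line 8: ['bed', 'bus', 'message', 'they'] (min_width=20, slack=2)
Line 9: ['number', 'heart', 'morning'] (min_width=20, slack=2)
Total lines: 9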